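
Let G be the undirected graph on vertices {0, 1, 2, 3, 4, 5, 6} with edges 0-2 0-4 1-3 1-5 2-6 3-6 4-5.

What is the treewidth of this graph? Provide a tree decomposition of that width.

Treewidth 2.
One such decomposition:
Bags: B1 = {0, 2, 4}  B2 = {2, 4, 6}  B3 = {3, 4, 6}  B4 = {1, 3, 4}  B5 = {1, 4, 5}
Tree: B1–B2, B2–B3, B3–B4, B4–B5

Each bag holds 3 vertices, so the decomposition has width 2, which upper-bounds the treewidth. For the lower bound, G contains the cycle 4–0–2–6–3–1–5–4, so G is not a forest; only forests have treewidth ≤ 1, hence tw(G) ≥ 2. Therefore the treewidth is 2.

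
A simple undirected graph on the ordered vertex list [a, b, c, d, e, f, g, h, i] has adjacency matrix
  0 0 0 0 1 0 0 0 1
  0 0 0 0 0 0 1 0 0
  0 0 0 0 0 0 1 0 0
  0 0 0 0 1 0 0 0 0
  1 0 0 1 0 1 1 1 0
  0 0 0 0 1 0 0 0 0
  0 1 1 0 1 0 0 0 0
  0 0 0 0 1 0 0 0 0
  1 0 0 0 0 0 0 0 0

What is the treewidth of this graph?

A width-1 tree decomposition is:
Bags: B1 = {e, g}  B2 = {d, e}  B3 = {e, h}  B4 = {c, g}  B5 = {b, g}  B6 = {e, f}  B7 = {a, e}  B8 = {a, i}
Tree: B1–B2, B2–B3, B1–B4, B4–B5, B2–B6, B6–B7, B7–B8
Each bag holds 2 vertices, so the decomposition has width 1, which upper-bounds the treewidth. G has an edge, so its treewidth is at least 1. Hence tw(G) = 1 exactly.

1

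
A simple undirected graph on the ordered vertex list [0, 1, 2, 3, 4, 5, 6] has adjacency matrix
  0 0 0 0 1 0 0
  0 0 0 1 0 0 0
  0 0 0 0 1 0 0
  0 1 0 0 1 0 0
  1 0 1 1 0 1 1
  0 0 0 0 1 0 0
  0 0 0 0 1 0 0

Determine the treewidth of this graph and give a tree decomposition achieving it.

The largest bag has 2 vertices, giving width 1; this decomposition certifies tw(G) ≤ 1. G has an edge, so its treewidth is at least 1. The upper and lower bounds meet at 1, so that is the treewidth.

Treewidth 1.
One such decomposition:
Bags: B1 = {3, 4}  B2 = {4, 5}  B3 = {4, 6}  B4 = {2, 4}  B5 = {1, 3}  B6 = {0, 4}
Tree: B1–B2, B1–B3, B1–B4, B1–B5, B3–B6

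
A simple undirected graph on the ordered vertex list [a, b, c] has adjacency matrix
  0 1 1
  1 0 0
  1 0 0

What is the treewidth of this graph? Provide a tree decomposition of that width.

Each bag holds 2 vertices, so the decomposition has width 1, which upper-bounds the treewidth. Since G has at least one edge (e.g. b–a), it is not an edgeless graph, so tw(G) ≥ 1. Combining the bounds, tw(G) = 1.

Treewidth 1.
One optimal decomposition is:
Bags: B1 = {a, b}  B2 = {a, c}
Tree: B1–B2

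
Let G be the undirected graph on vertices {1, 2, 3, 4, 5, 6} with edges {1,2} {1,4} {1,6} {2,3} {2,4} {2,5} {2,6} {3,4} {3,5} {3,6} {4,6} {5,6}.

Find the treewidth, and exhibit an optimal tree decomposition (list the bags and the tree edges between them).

Treewidth 3.
One such decomposition:
Bags: B1 = {2, 3, 5, 6}  B2 = {2, 3, 4, 6}  B3 = {1, 2, 4, 6}
Tree: B1–B2, B2–B3

Every bag has size at most 4, so the width is 4 − 1 = 3 and tw(G) ≤ 3. For the lower bound, the 4 vertices {1, 2, 4, 6} are pairwise adjacent, and any tree decomposition puts a clique entirely inside one bag — forcing width ≥ 3. Hence tw(G) = 3 exactly.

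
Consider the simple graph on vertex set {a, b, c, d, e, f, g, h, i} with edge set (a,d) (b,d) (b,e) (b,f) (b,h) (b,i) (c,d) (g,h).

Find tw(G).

A width-1 tree decomposition is:
Bags: B1 = {b, d}  B2 = {a, d}  B3 = {b, h}  B4 = {b, i}  B5 = {b, e}  B6 = {c, d}  B7 = {g, h}  B8 = {b, f}
Tree: B1–B2, B1–B3, B3–B4, B1–B5, B2–B6, B3–B7, B5–B8
Each bag holds 2 vertices, so the decomposition has width 1, which upper-bounds the treewidth. Since G has at least one edge (e.g. b–d), it is not an edgeless graph, so tw(G) ≥ 1. Hence tw(G) = 1 exactly.

1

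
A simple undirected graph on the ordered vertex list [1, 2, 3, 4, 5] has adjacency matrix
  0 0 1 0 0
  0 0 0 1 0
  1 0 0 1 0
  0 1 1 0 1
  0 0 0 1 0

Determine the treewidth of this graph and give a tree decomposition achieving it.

Each bag holds 2 vertices, so the decomposition has width 1, which upper-bounds the treewidth. Since G has at least one edge (e.g. 3–4), it is not an edgeless graph, so tw(G) ≥ 1. Therefore the treewidth is 1.

Treewidth 1.
One optimal decomposition is:
Bags: B1 = {3, 4}  B2 = {4, 5}  B3 = {1, 3}  B4 = {2, 4}
Tree: B1–B2, B1–B3, B1–B4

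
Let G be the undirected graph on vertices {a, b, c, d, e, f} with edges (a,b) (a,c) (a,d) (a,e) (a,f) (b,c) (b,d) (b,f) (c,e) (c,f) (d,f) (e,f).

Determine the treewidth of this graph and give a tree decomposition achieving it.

Treewidth 3.
Bags: B1 = {a, b, c, f}  B2 = {a, b, d, f}  B3 = {a, c, e, f}
Tree: B1–B2, B1–B3

Each bag holds 4 vertices, so the decomposition has width 3, which upper-bounds the treewidth. On the other hand G contains the 4-clique {a, b, d, f}. A clique must lie in a single bag of any decomposition, so no decomposition can have width below 3. The upper and lower bounds meet at 3, so that is the treewidth.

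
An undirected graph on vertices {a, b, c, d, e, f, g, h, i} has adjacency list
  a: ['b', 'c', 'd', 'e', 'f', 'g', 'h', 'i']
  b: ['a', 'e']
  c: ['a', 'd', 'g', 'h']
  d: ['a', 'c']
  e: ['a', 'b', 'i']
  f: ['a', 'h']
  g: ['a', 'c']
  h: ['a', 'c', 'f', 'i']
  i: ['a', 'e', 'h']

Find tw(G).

2

A width-2 tree decomposition is:
Bags: B1 = {a, c, h}  B2 = {a, h, i}  B3 = {a, f, h}  B4 = {a, e, i}  B5 = {a, b, e}  B6 = {a, c, d}  B7 = {a, c, g}
Tree: B1–B2, B1–B3, B2–B4, B4–B5, B1–B6, B1–B7
Every bag has size at most 3, so the width is 3 − 1 = 2 and tw(G) ≤ 2. On the other hand G contains the 3-clique {a, c, d}. A clique must lie in a single bag of any decomposition, so no decomposition can have width below 2. Hence tw(G) = 2 exactly.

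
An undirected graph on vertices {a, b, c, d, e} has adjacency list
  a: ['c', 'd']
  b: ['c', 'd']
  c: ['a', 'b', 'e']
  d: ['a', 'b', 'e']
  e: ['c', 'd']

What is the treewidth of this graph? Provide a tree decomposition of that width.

Each bag holds 3 vertices, so the decomposition has width 2, which upper-bounds the treewidth. Since c–a–d–b–c is a cycle in G, G is not acyclic. Forests are exactly the graphs of treewidth ≤ 1, so tw(G) ≥ 2. Combining the bounds, tw(G) = 2.

Treewidth 2.
One such decomposition:
Bags: B1 = {a, c, d}  B2 = {b, c, d}  B3 = {c, d, e}
Tree: B1–B2, B2–B3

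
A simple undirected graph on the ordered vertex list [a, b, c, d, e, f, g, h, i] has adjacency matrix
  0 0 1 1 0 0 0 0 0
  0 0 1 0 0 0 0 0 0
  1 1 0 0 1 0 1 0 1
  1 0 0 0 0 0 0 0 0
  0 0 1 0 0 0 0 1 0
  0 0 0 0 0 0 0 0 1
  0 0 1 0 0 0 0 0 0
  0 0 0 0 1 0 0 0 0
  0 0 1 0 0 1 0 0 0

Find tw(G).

A width-1 tree decomposition is:
Bags: B1 = {b, c}  B2 = {c, e}  B3 = {c, i}  B4 = {c, g}  B5 = {a, c}  B6 = {f, i}  B7 = {e, h}  B8 = {a, d}
Tree: B1–B2, B1–B3, B3–B4, B2–B5, B3–B6, B2–B7, B5–B8
The largest bag has 2 vertices, giving width 1; this decomposition certifies tw(G) ≤ 1. Since G has at least one edge (e.g. b–c), it is not an edgeless graph, so tw(G) ≥ 1. The upper and lower bounds meet at 1, so that is the treewidth.

1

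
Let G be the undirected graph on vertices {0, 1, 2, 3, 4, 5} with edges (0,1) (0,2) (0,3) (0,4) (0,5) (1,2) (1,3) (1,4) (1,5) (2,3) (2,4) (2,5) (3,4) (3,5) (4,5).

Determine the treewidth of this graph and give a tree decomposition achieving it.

With just one bag of size 6, the width is 6 − 1 = 5, so tw(G) ≤ 5. Conversely, {0, 1, 2, 3, 4, 5} is a clique of size 6, and the vertices of any clique must share a bag in every tree decomposition; so some bag has ≥ 6 vertices and tw(G) ≥ 5. Therefore the treewidth is 5.

Treewidth 5.
One optimal decomposition is:
Bags: B1 = {0, 1, 2, 3, 4, 5}
Tree: (single bag)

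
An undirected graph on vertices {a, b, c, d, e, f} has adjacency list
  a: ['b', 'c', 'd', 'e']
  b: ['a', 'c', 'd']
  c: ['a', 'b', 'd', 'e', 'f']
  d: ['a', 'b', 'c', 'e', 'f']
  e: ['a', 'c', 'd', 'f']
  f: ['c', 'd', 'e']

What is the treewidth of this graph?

A width-3 tree decomposition is:
Bags: B1 = {c, d, e, f}  B2 = {a, c, d, e}  B3 = {a, b, c, d}
Tree: B1–B2, B2–B3
Each bag holds 4 vertices, so the decomposition has width 3, which upper-bounds the treewidth. On the other hand G contains the 4-clique {c, d, e, f}. A clique must lie in a single bag of any decomposition, so no decomposition can have width below 3. Combining the bounds, tw(G) = 3.

3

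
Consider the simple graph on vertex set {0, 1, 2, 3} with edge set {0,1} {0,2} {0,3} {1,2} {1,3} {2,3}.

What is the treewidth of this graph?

A width-3 tree decomposition is:
Bags: B1 = {0, 1, 2, 3}
Tree: (single bag)
With just one bag of size 4, the width is 4 − 1 = 3, so tw(G) ≤ 3. For the lower bound, the 4 vertices {0, 1, 2, 3} are pairwise adjacent, and any tree decomposition puts a clique entirely inside one bag — forcing width ≥ 3. Combining the bounds, tw(G) = 3.

3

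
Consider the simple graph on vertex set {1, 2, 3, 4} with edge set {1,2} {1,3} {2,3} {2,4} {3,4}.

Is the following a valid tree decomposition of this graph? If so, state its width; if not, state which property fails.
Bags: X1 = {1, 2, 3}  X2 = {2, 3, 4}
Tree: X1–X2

Vertex coverage: the bags together contain {1, 2, 3, 4}, the full vertex set. Edge coverage: each edge of G has both endpoints in at least one bag. Running intersection: for every vertex, the bags containing it form a connected subtree. All three properties hold, so this is a valid tree decomposition of width max|bag| − 1 = 2, and hence tw(G) ≤ 2.

Yes; width 2.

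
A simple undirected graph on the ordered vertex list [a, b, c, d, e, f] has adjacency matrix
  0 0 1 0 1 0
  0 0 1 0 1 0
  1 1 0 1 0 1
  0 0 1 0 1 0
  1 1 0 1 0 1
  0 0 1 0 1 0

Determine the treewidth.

A width-2 tree decomposition is:
Bags: B1 = {c, d, e}  B2 = {b, c, e}  B3 = {c, e, f}  B4 = {a, c, e}
Tree: B1–B2, B2–B3, B3–B4
Every bag has size at most 3, so the width is 3 − 1 = 2 and tw(G) ≤ 2. The edges d–c–b–e–d form a cycle, so G is not a tree and its treewidth is at least 2. The upper and lower bounds meet at 2, so that is the treewidth.

2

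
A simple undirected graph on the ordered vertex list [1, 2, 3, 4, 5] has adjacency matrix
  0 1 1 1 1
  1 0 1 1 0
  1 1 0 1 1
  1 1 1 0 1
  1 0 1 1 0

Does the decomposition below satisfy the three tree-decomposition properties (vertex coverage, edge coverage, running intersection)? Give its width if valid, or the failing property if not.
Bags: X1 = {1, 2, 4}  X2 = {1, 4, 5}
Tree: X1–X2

No — vertex 3 appears in no bag.

A tree decomposition must satisfy three properties: every vertex lies in some bag; for every edge, both endpoints lie together in some bag; and for every vertex, the bags containing it form a connected subtree. Here vertex 3 appears in no bag, so the decomposition is invalid.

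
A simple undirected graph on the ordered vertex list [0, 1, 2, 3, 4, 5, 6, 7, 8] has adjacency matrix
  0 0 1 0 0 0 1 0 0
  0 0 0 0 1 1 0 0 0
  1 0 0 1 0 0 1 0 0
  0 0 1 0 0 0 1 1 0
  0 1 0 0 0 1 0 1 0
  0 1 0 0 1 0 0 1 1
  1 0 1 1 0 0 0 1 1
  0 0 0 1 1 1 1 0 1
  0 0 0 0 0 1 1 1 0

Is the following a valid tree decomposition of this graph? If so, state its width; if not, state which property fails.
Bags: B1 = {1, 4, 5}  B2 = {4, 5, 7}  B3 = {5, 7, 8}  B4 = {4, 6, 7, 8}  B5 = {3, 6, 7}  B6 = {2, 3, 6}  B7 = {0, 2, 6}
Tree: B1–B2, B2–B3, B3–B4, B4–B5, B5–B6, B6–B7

No — bags containing vertex 4 are not connected in the tree.

A tree decomposition must satisfy three properties: every vertex lies in some bag; for every edge, both endpoints lie together in some bag; and for every vertex, the bags containing it form a connected subtree. Here bags containing vertex 4 are not connected in the tree, so the decomposition is invalid.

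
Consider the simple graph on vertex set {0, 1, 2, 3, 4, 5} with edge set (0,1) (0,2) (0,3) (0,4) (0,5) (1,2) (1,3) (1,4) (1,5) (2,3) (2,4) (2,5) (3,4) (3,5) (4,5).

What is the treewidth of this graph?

5

A width-5 tree decomposition is:
Bags: B1 = {0, 1, 2, 3, 4, 5}
Tree: (single bag)
A single bag containing all 6 vertices is trivially a valid decomposition of width 5. For the lower bound, the 6 vertices {0, 1, 2, 3, 4, 5} are pairwise adjacent, and any tree decomposition puts a clique entirely inside one bag — forcing width ≥ 5. Hence tw(G) = 5 exactly.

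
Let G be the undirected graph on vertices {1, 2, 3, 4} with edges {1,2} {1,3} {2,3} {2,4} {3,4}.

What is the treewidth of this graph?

2

A width-2 tree decomposition is:
Bags: B1 = {2, 3, 4}  B2 = {1, 2, 3}
Tree: B1–B2
Every bag has size at most 3, so the width is 3 − 1 = 2 and tw(G) ≤ 2. On the other hand G contains the 3-clique {1, 2, 3}. A clique must lie in a single bag of any decomposition, so no decomposition can have width below 2. Combining the bounds, tw(G) = 2.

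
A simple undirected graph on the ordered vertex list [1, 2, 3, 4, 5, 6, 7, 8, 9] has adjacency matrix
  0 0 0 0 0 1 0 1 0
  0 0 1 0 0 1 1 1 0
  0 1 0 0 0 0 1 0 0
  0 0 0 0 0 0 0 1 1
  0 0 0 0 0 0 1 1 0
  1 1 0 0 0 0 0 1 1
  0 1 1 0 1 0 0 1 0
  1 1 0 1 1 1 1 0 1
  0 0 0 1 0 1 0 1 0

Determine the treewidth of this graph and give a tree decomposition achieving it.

Treewidth 2.
One such decomposition:
Bags: B1 = {6, 8, 9}  B2 = {2, 6, 8}  B3 = {2, 7, 8}  B4 = {1, 6, 8}  B5 = {4, 8, 9}  B6 = {5, 7, 8}  B7 = {2, 3, 7}
Tree: B1–B2, B2–B3, B1–B4, B1–B5, B3–B6, B3–B7

Each bag holds 3 vertices, so the decomposition has width 2, which upper-bounds the treewidth. Conversely, {4, 8, 9} is a clique of size 3, and the vertices of any clique must share a bag in every tree decomposition; so some bag has ≥ 3 vertices and tw(G) ≥ 2. Therefore the treewidth is 2.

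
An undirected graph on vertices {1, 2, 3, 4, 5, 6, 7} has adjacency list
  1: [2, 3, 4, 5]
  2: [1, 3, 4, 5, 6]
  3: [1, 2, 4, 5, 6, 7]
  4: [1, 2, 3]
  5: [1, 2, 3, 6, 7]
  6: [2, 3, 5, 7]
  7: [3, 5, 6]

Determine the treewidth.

3

A width-3 tree decomposition is:
Bags: B1 = {1, 2, 3, 5}  B2 = {2, 3, 5, 6}  B3 = {3, 5, 6, 7}  B4 = {1, 2, 3, 4}
Tree: B1–B2, B2–B3, B1–B4
Every bag has size at most 4, so the width is 4 − 1 = 3 and tw(G) ≤ 3. On the other hand G contains the 4-clique {1, 2, 3, 4}. A clique must lie in a single bag of any decomposition, so no decomposition can have width below 3. The upper and lower bounds meet at 3, so that is the treewidth.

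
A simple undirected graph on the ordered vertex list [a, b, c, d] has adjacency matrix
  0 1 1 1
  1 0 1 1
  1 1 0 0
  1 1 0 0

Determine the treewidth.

A width-2 tree decomposition is:
Bags: B1 = {a, b, c}  B2 = {a, b, d}
Tree: B1–B2
The largest bag has 3 vertices, giving width 2; this decomposition certifies tw(G) ≤ 2. On the other hand G contains the 3-clique {a, b, d}. A clique must lie in a single bag of any decomposition, so no decomposition can have width below 2. The upper and lower bounds meet at 2, so that is the treewidth.

2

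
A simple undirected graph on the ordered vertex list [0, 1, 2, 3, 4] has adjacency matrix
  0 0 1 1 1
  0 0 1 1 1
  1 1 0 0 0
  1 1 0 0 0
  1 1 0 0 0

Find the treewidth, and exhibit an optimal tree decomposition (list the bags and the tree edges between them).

Every bag has size at most 3, so the width is 3 − 1 = 2 and tw(G) ≤ 2. For the lower bound, G contains the cycle 0–2–1–3–0, so G is not a forest; only forests have treewidth ≤ 1, hence tw(G) ≥ 2. Combining the bounds, tw(G) = 2.

Treewidth 2.
One such decomposition:
Bags: B1 = {0, 1, 2}  B2 = {0, 1, 3}  B3 = {0, 1, 4}
Tree: B1–B2, B2–B3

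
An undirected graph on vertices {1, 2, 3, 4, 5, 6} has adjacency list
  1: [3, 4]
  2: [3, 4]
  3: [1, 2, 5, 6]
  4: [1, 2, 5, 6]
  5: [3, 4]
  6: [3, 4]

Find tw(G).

2

A width-2 tree decomposition is:
Bags: B1 = {1, 3, 4}  B2 = {3, 4, 5}  B3 = {3, 4, 6}  B4 = {2, 3, 4}
Tree: B1–B2, B2–B3, B3–B4
Every bag has size at most 3, so the width is 3 − 1 = 2 and tw(G) ≤ 2. For the lower bound, G contains the cycle 1–4–5–3–1, so G is not a forest; only forests have treewidth ≤ 1, hence tw(G) ≥ 2. Hence tw(G) = 2 exactly.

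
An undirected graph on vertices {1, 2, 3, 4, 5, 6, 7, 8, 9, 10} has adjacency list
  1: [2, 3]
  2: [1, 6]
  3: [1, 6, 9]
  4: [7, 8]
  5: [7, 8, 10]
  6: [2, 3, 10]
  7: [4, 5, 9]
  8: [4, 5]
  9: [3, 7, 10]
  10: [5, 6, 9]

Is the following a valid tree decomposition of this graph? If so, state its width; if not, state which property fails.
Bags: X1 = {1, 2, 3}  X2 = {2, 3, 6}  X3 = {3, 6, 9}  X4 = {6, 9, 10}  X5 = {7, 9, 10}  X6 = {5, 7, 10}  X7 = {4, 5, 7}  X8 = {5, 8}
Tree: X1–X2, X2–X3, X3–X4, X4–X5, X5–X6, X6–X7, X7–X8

A tree decomposition must satisfy three properties: every vertex lies in some bag; for every edge, both endpoints lie together in some bag; and for every vertex, the bags containing it form a connected subtree. Here edge (4,8) lies in no bag, so the decomposition is invalid.

No — edge (4,8) lies in no bag.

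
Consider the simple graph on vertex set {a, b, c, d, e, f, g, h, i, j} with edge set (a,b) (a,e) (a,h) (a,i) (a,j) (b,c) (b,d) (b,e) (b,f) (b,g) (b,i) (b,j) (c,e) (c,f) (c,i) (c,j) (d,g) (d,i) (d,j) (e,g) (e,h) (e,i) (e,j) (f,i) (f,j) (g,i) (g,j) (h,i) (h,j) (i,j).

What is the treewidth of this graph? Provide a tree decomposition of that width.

Every bag has size at most 5, so the width is 5 − 1 = 4 and tw(G) ≤ 4. On the other hand G contains the 5-clique {a, e, h, i, j}. A clique must lie in a single bag of any decomposition, so no decomposition can have width below 4. Combining the bounds, tw(G) = 4.

Treewidth 4.
Bags: B1 = {a, b, e, i, j}  B2 = {b, e, g, i, j}  B3 = {b, d, g, i, j}  B4 = {b, c, e, i, j}  B5 = {a, e, h, i, j}  B6 = {b, c, f, i, j}
Tree: B1–B2, B2–B3, B2–B4, B1–B5, B4–B6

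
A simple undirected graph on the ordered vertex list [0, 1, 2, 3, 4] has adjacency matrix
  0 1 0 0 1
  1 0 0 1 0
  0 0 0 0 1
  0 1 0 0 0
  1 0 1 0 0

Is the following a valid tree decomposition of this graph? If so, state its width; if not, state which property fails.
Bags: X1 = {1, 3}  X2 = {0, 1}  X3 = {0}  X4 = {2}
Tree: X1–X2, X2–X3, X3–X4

No — vertex 4 appears in no bag.

A tree decomposition must satisfy three properties: every vertex lies in some bag; for every edge, both endpoints lie together in some bag; and for every vertex, the bags containing it form a connected subtree. Here vertex 4 appears in no bag, so the decomposition is invalid.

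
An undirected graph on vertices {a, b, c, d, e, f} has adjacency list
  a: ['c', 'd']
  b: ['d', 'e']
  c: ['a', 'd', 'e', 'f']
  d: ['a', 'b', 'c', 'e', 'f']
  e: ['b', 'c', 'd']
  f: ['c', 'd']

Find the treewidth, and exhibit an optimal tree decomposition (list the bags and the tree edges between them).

Treewidth 2.
One such decomposition:
Bags: B1 = {a, c, d}  B2 = {c, d, f}  B3 = {c, d, e}  B4 = {b, d, e}
Tree: B1–B2, B2–B3, B3–B4

The largest bag has 3 vertices, giving width 2; this decomposition certifies tw(G) ≤ 2. On the other hand G contains the 3-clique {c, d, e}. A clique must lie in a single bag of any decomposition, so no decomposition can have width below 2. Combining the bounds, tw(G) = 2.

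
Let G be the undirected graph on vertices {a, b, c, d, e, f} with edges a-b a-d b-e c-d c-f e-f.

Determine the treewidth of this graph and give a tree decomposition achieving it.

Every bag has size at most 3, so the width is 3 − 1 = 2 and tw(G) ≤ 2. For the lower bound, G contains the cycle c–d–a–b–e–f–c, so G is not a forest; only forests have treewidth ≤ 1, hence tw(G) ≥ 2. The upper and lower bounds meet at 2, so that is the treewidth.

Treewidth 2.
One such decomposition:
Bags: B1 = {a, c, d}  B2 = {a, b, c}  B3 = {b, c, e}  B4 = {c, e, f}
Tree: B1–B2, B2–B3, B3–B4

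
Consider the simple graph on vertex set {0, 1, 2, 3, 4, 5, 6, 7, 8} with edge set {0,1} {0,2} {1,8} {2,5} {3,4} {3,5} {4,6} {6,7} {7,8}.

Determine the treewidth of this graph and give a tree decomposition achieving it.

Treewidth 2.
One such decomposition:
Bags: B1 = {0, 2, 5}  B2 = {0, 3, 5}  B3 = {0, 3, 4}  B4 = {0, 4, 6}  B5 = {0, 6, 7}  B6 = {0, 7, 8}  B7 = {0, 1, 8}
Tree: B1–B2, B2–B3, B3–B4, B4–B5, B5–B6, B6–B7

Every bag has size at most 3, so the width is 3 − 1 = 2 and tw(G) ≤ 2. The edges 0–2–5–3–4–6–7–8–1–0 form a cycle, so G is not a tree and its treewidth is at least 2. Combining the bounds, tw(G) = 2.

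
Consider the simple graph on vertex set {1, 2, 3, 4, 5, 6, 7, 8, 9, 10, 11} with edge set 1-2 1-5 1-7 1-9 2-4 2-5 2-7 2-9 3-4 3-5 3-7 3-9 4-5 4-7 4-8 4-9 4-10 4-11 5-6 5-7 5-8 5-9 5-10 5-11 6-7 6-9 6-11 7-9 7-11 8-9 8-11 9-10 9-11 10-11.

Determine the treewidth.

A width-4 tree decomposition is:
Bags: B1 = {4, 5, 8, 9, 11}  B2 = {4, 5, 7, 9, 11}  B3 = {2, 4, 5, 7, 9}  B4 = {1, 2, 5, 7, 9}  B5 = {3, 4, 5, 7, 9}  B6 = {5, 6, 7, 9, 11}  B7 = {4, 5, 9, 10, 11}
Tree: B1–B2, B2–B3, B3–B4, B3–B5, B2–B6, B1–B7
Each bag holds 5 vertices, so the decomposition has width 4, which upper-bounds the treewidth. On the other hand G contains the 5-clique {1, 2, 5, 7, 9}. A clique must lie in a single bag of any decomposition, so no decomposition can have width below 4. Combining the bounds, tw(G) = 4.

4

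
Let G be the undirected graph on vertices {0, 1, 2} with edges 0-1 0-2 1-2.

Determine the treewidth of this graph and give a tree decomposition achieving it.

Treewidth 2.
One optimal decomposition is:
Bags: B1 = {0, 1, 2}
Tree: (single bag)

A single bag containing all 3 vertices is trivially a valid decomposition of width 2. For the lower bound, the 3 vertices {0, 1, 2} are pairwise adjacent, and any tree decomposition puts a clique entirely inside one bag — forcing width ≥ 2. Combining the bounds, tw(G) = 2.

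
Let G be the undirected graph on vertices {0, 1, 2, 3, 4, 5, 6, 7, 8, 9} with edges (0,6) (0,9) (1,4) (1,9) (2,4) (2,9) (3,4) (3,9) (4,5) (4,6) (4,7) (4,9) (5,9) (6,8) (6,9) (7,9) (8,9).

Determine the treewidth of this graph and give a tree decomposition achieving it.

Treewidth 2.
One such decomposition:
Bags: B1 = {6, 8, 9}  B2 = {4, 6, 9}  B3 = {3, 4, 9}  B4 = {1, 4, 9}  B5 = {4, 5, 9}  B6 = {0, 6, 9}  B7 = {2, 4, 9}  B8 = {4, 7, 9}
Tree: B1–B2, B2–B3, B2–B4, B2–B5, B1–B6, B3–B7, B3–B8

Every bag has size at most 3, so the width is 3 − 1 = 2 and tw(G) ≤ 2. For the lower bound, the 3 vertices {0, 6, 9} are pairwise adjacent, and any tree decomposition puts a clique entirely inside one bag — forcing width ≥ 2. Hence tw(G) = 2 exactly.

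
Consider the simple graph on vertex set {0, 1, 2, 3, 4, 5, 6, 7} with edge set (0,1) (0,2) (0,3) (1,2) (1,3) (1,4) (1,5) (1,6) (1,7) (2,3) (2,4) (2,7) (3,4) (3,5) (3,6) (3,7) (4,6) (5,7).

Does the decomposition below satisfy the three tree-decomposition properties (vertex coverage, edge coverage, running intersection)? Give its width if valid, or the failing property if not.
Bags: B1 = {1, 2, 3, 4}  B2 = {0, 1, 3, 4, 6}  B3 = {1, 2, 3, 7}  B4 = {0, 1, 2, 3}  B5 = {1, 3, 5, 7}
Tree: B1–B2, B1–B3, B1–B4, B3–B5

A tree decomposition must satisfy three properties: every vertex lies in some bag; for every edge, both endpoints lie together in some bag; and for every vertex, the bags containing it form a connected subtree. Here bags containing vertex 0 are not connected in the tree, so the decomposition is invalid.

No — bags containing vertex 0 are not connected in the tree.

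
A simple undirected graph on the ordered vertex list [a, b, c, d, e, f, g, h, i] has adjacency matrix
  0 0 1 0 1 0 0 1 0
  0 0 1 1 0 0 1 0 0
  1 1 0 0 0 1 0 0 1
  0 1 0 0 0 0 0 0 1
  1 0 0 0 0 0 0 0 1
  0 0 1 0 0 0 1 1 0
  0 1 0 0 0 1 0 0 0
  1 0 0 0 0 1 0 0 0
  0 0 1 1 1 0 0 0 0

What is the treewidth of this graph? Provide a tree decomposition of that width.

Every bag has size at most 4, so the width is 4 − 1 = 3 and tw(G) ≤ 3. For the lower bound: the 4 vertex sets {b,d,g}, {i}, {c}, {a,e,f,h} are disjoint, each induces a connected subgraph, and every pair is joined by at least one edge of G. Contracting each set to a single vertex therefore yields K_{4} as a minor, and since treewidth is minor-monotone, tw(G) ≥ tw(K_{4}) = 3. Combining the bounds, tw(G) = 3.

Treewidth 3.
One such decomposition:
Bags: B1 = {b, d, g, i}  B2 = {b, c, g, i}  B3 = {c, f, g, i}  B4 = {c, e, f, i}  B5 = {a, c, e, f}  B6 = {a, e, f, h}
Tree: B1–B2, B2–B3, B3–B4, B4–B5, B5–B6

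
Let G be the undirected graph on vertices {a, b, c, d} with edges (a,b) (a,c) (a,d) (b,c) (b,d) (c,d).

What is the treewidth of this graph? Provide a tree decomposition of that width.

A single bag containing all 4 vertices is trivially a valid decomposition of width 3. For the lower bound, the 4 vertices {a, b, c, d} are pairwise adjacent, and any tree decomposition puts a clique entirely inside one bag — forcing width ≥ 3. The upper and lower bounds meet at 3, so that is the treewidth.

Treewidth 3.
Bags: B1 = {a, b, c, d}
Tree: (single bag)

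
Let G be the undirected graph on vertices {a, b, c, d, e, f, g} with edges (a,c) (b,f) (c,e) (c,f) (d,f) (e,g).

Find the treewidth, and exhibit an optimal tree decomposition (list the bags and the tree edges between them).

The largest bag has 2 vertices, giving width 1; this decomposition certifies tw(G) ≤ 1. Any graph with an edge has treewidth ≥ 1, and G has the edge e–c. Therefore the treewidth is 1.

Treewidth 1.
One optimal decomposition is:
Bags: B1 = {c, e}  B2 = {a, c}  B3 = {c, f}  B4 = {e, g}  B5 = {d, f}  B6 = {b, f}
Tree: B1–B2, B2–B3, B1–B4, B3–B5, B5–B6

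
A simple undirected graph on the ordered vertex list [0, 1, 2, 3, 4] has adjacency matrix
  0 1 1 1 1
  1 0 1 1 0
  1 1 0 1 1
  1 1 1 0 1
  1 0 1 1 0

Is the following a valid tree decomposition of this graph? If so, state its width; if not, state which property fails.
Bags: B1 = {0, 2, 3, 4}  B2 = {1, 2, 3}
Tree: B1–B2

A tree decomposition must satisfy three properties: every vertex lies in some bag; for every edge, both endpoints lie together in some bag; and for every vertex, the bags containing it form a connected subtree. Here edge (0,1) lies in no bag, so the decomposition is invalid.

No — edge (0,1) lies in no bag.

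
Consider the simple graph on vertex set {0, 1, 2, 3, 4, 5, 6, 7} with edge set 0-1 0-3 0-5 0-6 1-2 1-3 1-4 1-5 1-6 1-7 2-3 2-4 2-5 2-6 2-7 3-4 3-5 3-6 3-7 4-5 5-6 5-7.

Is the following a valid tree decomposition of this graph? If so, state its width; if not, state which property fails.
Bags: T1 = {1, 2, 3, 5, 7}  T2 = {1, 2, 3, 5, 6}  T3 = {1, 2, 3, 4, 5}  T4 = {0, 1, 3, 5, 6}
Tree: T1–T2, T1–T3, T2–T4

Yes; width 4.

Every vertex of G appears in some bag (union = {0, 1, 2, 3, 4, 5, 6, 7}); every edge is covered by a bag; and for each vertex v the set of bags containing v is connected in the bag tree. The decomposition is therefore valid. The largest bag has 5 vertices, so the width is 4.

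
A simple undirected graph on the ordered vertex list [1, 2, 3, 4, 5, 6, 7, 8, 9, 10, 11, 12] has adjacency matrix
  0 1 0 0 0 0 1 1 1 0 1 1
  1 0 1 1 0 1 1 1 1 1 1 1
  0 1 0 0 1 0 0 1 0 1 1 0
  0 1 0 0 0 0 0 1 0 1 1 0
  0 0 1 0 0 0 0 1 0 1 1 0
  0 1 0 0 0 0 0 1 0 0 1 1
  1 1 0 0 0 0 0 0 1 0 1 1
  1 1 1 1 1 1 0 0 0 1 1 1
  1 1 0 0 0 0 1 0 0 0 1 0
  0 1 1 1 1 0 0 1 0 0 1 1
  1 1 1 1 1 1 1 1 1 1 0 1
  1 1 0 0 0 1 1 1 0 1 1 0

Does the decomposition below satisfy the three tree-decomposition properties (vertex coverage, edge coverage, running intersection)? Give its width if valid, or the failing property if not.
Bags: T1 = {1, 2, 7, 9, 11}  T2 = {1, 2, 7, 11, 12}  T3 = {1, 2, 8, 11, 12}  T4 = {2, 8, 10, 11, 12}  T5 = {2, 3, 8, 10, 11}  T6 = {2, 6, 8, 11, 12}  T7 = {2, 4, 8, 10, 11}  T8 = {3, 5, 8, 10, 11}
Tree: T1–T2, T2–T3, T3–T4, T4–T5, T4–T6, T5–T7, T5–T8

Yes; width 4.

Every vertex of G appears in some bag (union = {1, 2, 3, 4, 5, 6, 7, 8, 9, 10, 11, 12}); every edge is covered by a bag; and for each vertex v the set of bags containing v is connected in the bag tree. The decomposition is therefore valid. The largest bag has 5 vertices, so the width is 4.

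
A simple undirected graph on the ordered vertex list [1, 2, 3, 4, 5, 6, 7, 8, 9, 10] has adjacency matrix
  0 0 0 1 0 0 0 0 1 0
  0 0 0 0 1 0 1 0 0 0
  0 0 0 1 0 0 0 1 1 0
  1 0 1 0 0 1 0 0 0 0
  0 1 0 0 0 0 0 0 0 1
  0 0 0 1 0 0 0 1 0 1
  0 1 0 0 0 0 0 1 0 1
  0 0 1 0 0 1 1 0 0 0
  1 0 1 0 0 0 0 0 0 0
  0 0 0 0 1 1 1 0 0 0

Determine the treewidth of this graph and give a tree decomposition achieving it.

Treewidth 2.
One such decomposition:
Bags: B1 = {1, 3, 9}  B2 = {1, 3, 4}  B3 = {3, 4, 8}  B4 = {4, 6, 8}  B5 = {6, 7, 8}  B6 = {6, 7, 10}  B7 = {2, 7, 10}  B8 = {2, 5, 10}
Tree: B1–B2, B2–B3, B3–B4, B4–B5, B5–B6, B6–B7, B7–B8

Every bag has size at most 3, so the width is 3 − 1 = 2 and tw(G) ≤ 2. Since 9–1–4–3–9 is a cycle in G, G is not acyclic. Forests are exactly the graphs of treewidth ≤ 1, so tw(G) ≥ 2. Therefore the treewidth is 2.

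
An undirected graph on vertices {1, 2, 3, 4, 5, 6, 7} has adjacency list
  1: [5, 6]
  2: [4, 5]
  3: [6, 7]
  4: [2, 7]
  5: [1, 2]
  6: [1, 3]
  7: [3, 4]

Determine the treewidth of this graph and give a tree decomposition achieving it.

The largest bag has 3 vertices, giving width 2; this decomposition certifies tw(G) ≤ 2. Since 4–7–3–6–1–5–2–4 is a cycle in G, G is not acyclic. Forests are exactly the graphs of treewidth ≤ 1, so tw(G) ≥ 2. The upper and lower bounds meet at 2, so that is the treewidth.

Treewidth 2.
One optimal decomposition is:
Bags: B1 = {3, 4, 7}  B2 = {3, 4, 6}  B3 = {1, 4, 6}  B4 = {1, 4, 5}  B5 = {2, 4, 5}
Tree: B1–B2, B2–B3, B3–B4, B4–B5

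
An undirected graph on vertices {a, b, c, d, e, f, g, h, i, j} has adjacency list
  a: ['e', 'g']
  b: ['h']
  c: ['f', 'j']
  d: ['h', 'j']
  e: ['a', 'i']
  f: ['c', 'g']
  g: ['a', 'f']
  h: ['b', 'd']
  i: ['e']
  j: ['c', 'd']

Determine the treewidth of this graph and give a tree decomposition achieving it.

The largest bag has 2 vertices, giving width 1; this decomposition certifies tw(G) ≤ 1. Since G has at least one edge (e.g. b–h), it is not an edgeless graph, so tw(G) ≥ 1. The upper and lower bounds meet at 1, so that is the treewidth.

Treewidth 1.
One optimal decomposition is:
Bags: B1 = {b, h}  B2 = {d, h}  B3 = {d, j}  B4 = {c, j}  B5 = {c, f}  B6 = {f, g}  B7 = {a, g}  B8 = {a, e}  B9 = {e, i}
Tree: B1–B2, B2–B3, B3–B4, B4–B5, B5–B6, B6–B7, B7–B8, B8–B9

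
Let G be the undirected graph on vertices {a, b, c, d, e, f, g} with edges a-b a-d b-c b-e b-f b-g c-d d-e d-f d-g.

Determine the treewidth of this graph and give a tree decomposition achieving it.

The largest bag has 3 vertices, giving width 2; this decomposition certifies tw(G) ≤ 2. The edges b–e–d–g–b form a cycle, so G is not a tree and its treewidth is at least 2. Hence tw(G) = 2 exactly.

Treewidth 2.
One such decomposition:
Bags: B1 = {b, d, e}  B2 = {b, d, g}  B3 = {a, b, d}  B4 = {b, c, d}  B5 = {b, d, f}
Tree: B1–B2, B2–B3, B3–B4, B4–B5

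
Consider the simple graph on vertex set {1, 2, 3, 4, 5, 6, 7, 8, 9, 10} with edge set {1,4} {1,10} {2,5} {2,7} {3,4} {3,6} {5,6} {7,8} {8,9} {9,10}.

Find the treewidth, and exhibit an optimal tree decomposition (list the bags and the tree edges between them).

The largest bag has 3 vertices, giving width 2; this decomposition certifies tw(G) ≤ 2. The edges 2–7–8–9–10–1–4–3–6–5–2 form a cycle, so G is not a tree and its treewidth is at least 2. Therefore the treewidth is 2.

Treewidth 2.
Bags: B1 = {2, 7, 8}  B2 = {2, 8, 9}  B3 = {2, 9, 10}  B4 = {1, 2, 10}  B5 = {1, 2, 4}  B6 = {2, 3, 4}  B7 = {2, 3, 6}  B8 = {2, 5, 6}
Tree: B1–B2, B2–B3, B3–B4, B4–B5, B5–B6, B6–B7, B7–B8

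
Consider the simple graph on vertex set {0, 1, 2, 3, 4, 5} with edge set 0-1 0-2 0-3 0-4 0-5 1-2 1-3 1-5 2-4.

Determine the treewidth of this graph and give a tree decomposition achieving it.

The largest bag has 3 vertices, giving width 2; this decomposition certifies tw(G) ≤ 2. For the lower bound, the 3 vertices {0, 1, 2} are pairwise adjacent, and any tree decomposition puts a clique entirely inside one bag — forcing width ≥ 2. Therefore the treewidth is 2.

Treewidth 2.
One optimal decomposition is:
Bags: B1 = {0, 1, 2}  B2 = {0, 1, 3}  B3 = {0, 1, 5}  B4 = {0, 2, 4}
Tree: B1–B2, B1–B3, B1–B4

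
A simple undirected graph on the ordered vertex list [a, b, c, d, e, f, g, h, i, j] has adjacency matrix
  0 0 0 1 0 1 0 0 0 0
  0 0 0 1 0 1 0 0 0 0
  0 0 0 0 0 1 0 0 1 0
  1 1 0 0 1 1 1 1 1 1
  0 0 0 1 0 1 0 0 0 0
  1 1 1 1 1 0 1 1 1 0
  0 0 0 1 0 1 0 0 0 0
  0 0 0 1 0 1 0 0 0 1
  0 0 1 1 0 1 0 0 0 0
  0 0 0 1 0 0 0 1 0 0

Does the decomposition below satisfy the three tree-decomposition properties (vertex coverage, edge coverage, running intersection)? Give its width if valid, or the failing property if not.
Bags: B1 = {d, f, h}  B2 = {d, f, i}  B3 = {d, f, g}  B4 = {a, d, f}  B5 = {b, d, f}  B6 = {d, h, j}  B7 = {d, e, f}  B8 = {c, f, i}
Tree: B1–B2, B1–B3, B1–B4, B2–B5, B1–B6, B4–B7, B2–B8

Yes; width 2.

Checking the three conditions: (i) the bags cover all of {a, b, c, d, e, f, g, h, i, j}; (ii) for each edge, some bag contains both endpoints; (iii) the bags containing any fixed vertex form a subtree. All hold, so the decomposition is valid with width 3 − 1 = 2.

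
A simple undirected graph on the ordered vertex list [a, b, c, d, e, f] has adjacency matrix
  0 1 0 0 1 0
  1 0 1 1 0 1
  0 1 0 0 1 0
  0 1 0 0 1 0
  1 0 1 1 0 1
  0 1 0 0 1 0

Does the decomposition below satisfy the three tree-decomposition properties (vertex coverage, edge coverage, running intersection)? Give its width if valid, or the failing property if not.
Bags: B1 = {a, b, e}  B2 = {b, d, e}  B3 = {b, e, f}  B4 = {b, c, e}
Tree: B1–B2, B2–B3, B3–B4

Yes; width 2.

Vertex coverage: the bags together contain {a, b, c, d, e, f}, the full vertex set. Edge coverage: each edge of G has both endpoints in at least one bag. Running intersection: for every vertex, the bags containing it form a connected subtree. All three properties hold, so this is a valid tree decomposition of width max|bag| − 1 = 2, and hence tw(G) ≤ 2.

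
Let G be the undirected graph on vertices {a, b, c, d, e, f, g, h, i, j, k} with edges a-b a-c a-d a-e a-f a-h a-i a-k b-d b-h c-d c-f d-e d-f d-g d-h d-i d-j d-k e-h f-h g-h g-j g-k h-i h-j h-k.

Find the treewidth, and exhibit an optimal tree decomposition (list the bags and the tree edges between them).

Each bag holds 4 vertices, so the decomposition has width 3, which upper-bounds the treewidth. On the other hand G contains the 4-clique {d, g, h, j}. A clique must lie in a single bag of any decomposition, so no decomposition can have width below 3. Combining the bounds, tw(G) = 3.

Treewidth 3.
One such decomposition:
Bags: B1 = {a, d, f, h}  B2 = {a, d, h, k}  B3 = {a, c, d, f}  B4 = {a, d, h, i}  B5 = {a, b, d, h}  B6 = {d, g, h, k}  B7 = {d, g, h, j}  B8 = {a, d, e, h}
Tree: B1–B2, B1–B3, B1–B4, B2–B5, B2–B6, B6–B7, B2–B8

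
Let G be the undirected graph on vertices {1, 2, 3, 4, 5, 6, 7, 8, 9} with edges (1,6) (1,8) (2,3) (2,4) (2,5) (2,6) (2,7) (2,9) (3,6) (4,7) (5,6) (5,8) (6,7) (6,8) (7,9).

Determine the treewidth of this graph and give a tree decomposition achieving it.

The largest bag has 3 vertices, giving width 2; this decomposition certifies tw(G) ≤ 2. For the lower bound, the 3 vertices {1, 6, 8} are pairwise adjacent, and any tree decomposition puts a clique entirely inside one bag — forcing width ≥ 2. Hence tw(G) = 2 exactly.

Treewidth 2.
One such decomposition:
Bags: B1 = {2, 6, 7}  B2 = {2, 5, 6}  B3 = {5, 6, 8}  B4 = {2, 7, 9}  B5 = {2, 3, 6}  B6 = {2, 4, 7}  B7 = {1, 6, 8}
Tree: B1–B2, B2–B3, B1–B4, B1–B5, B4–B6, B3–B7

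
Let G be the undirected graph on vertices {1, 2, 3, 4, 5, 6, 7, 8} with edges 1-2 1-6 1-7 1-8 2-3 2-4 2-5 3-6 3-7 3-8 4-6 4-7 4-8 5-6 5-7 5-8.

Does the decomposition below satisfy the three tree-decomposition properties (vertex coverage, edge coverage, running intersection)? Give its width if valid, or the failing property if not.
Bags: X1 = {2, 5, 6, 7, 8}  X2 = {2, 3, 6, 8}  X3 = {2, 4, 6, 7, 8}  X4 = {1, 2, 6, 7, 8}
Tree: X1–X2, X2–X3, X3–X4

A tree decomposition must satisfy three properties: every vertex lies in some bag; for every edge, both endpoints lie together in some bag; and for every vertex, the bags containing it form a connected subtree. Here edge (7,3) lies in no bag, so the decomposition is invalid.

No — edge (7,3) lies in no bag.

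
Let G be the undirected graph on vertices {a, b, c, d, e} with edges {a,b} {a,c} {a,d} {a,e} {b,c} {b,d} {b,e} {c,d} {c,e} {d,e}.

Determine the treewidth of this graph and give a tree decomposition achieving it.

A single bag containing all 5 vertices is trivially a valid decomposition of width 4. On the other hand G contains the 5-clique {a, b, c, d, e}. A clique must lie in a single bag of any decomposition, so no decomposition can have width below 4. Hence tw(G) = 4 exactly.

Treewidth 4.
Bags: B1 = {a, b, c, d, e}
Tree: (single bag)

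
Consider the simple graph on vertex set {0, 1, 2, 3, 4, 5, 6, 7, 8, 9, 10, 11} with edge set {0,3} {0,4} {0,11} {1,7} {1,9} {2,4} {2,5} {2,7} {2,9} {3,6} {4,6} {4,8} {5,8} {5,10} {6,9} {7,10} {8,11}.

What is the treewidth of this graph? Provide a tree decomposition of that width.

Each bag holds 4 vertices, so the decomposition has width 3, which upper-bounds the treewidth. For the lower bound: the 4 vertex sets {0,3,11}, {6}, {4}, {2,5,8,9} are disjoint, each induces a connected subgraph, and every pair is joined by at least one edge of G. Contracting each set to a single vertex therefore yields K_{4} as a minor, and since treewidth is minor-monotone, tw(G) ≥ tw(K_{4}) = 3. Combining the bounds, tw(G) = 3.

Treewidth 3.
One optimal decomposition is:
Bags: B1 = {0, 3, 6, 11}  B2 = {0, 4, 6, 11}  B3 = {4, 6, 8, 11}  B4 = {4, 6, 8, 9}  B5 = {2, 4, 8, 9}  B6 = {2, 5, 8, 9}  B7 = {1, 2, 5, 9}  B8 = {1, 2, 5, 7}  B9 = {1, 5, 7, 10}
Tree: B1–B2, B2–B3, B3–B4, B4–B5, B5–B6, B6–B7, B7–B8, B8–B9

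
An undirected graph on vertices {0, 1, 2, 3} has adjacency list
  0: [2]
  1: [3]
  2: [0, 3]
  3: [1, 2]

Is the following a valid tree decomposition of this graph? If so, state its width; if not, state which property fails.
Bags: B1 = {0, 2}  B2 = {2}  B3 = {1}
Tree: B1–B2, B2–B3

A tree decomposition must satisfy three properties: every vertex lies in some bag; for every edge, both endpoints lie together in some bag; and for every vertex, the bags containing it form a connected subtree. Here vertex 3 appears in no bag, so the decomposition is invalid.

No — vertex 3 appears in no bag.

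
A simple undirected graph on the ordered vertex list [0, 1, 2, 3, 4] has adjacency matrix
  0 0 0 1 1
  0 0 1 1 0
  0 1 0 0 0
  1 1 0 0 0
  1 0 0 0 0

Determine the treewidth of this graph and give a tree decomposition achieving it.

Every bag has size at most 2, so the width is 2 − 1 = 1 and tw(G) ≤ 1. Since G has at least one edge (e.g. 4–0), it is not an edgeless graph, so tw(G) ≥ 1. Hence tw(G) = 1 exactly.

Treewidth 1.
Bags: B1 = {0, 4}  B2 = {0, 3}  B3 = {1, 3}  B4 = {1, 2}
Tree: B1–B2, B2–B3, B3–B4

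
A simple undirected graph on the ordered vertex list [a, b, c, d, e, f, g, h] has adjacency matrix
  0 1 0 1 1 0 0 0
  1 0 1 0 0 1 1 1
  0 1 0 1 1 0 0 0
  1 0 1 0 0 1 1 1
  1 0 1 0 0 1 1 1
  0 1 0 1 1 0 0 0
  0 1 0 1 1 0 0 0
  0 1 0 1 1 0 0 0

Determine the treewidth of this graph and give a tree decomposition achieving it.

Each bag holds 4 vertices, so the decomposition has width 3, which upper-bounds the treewidth. For the lower bound: the 4 vertex sets {d,g}, {b,h}, {e}, {c} are disjoint, each induces a connected subgraph, and every pair is joined by at least one edge of G. Contracting each set to a single vertex therefore yields K_{4} as a minor, and since treewidth is minor-monotone, tw(G) ≥ tw(K_{4}) = 3. Combining the bounds, tw(G) = 3.

Treewidth 3.
Bags: B1 = {b, d, e, g}  B2 = {b, d, e, h}  B3 = {b, c, d, e}  B4 = {b, d, e, f}  B5 = {a, b, d, e}
Tree: B1–B2, B2–B3, B3–B4, B4–B5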